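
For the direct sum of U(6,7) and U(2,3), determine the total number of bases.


Bases of a direct sum M1 + M2: |B| = |B(M1)| * |B(M2)|.
|B(U(6,7))| = C(7,6) = 7.
|B(U(2,3))| = C(3,2) = 3.
Total bases = 7 * 3 = 21.

21


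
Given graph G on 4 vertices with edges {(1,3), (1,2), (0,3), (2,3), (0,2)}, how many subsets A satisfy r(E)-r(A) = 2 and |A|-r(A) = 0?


R(x,y) = sum over A in 2^E of x^(r(E)-r(A)) * y^(|A|-r(A)).
G has 4 vertices, 5 edges. r(E) = 3.
Enumerate all 2^5 = 32 subsets.
Count subsets with r(E)-r(A)=2 and |A|-r(A)=0: 5.

5


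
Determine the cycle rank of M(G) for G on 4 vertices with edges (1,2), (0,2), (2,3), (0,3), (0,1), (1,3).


Cycle rank (nullity) = |E| - r(M) = |E| - (|V| - c).
|E| = 6, |V| = 4, c = 1.
Nullity = 6 - (4 - 1) = 6 - 3 = 3.

3


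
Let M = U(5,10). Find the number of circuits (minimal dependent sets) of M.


In U(5,10), circuits are the (6)-element subsets.
Any set of 6 elements is dependent, and removing any one element gives
an independent set of size 5, so it is a minimal dependent set.
Number of circuits = C(10,6) = 210.

210


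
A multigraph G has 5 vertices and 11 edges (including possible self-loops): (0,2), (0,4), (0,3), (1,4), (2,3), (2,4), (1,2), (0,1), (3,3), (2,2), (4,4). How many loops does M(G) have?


In a graphic matroid, a loop is a self-loop edge (u,u) with rank 0.
Examining all 11 edges for self-loops...
Self-loops found: (3,3), (2,2), (4,4)
Number of loops = 3.

3


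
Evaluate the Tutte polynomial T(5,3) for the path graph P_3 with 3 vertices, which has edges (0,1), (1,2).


A path on 3 vertices is a tree with 2 edges.
T(x,y) = x^(2) for any tree.
T(5,3) = 5^2 = 25.

25


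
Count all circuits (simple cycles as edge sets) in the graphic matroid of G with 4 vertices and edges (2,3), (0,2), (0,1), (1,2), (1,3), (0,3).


A circuit in a graphic matroid = edge set of a simple cycle.
G has 4 vertices and 6 edges.
Enumerating all minimal edge subsets forming cycles...
Total circuits found: 7.

7


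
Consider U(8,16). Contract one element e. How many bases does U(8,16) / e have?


Contracting e from U(8,16) gives U(7,15).
Bases of U(7,15) = C(15,7) = 6435.

6435


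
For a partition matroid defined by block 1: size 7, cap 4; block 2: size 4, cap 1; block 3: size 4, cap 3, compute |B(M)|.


A basis picks exactly ci elements from block i.
Number of bases = product of C(|Si|, ci).
= C(7,4) * C(4,1) * C(4,3)
= 35 * 4 * 4
= 560.

560


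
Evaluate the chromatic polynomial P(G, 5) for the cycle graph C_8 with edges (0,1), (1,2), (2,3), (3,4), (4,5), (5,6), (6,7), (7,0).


P(C_8, k) = (k-1)^8 + (-1)^8*(k-1).
P(5) = (4)^8 + 4
= 65536 + 4 = 65540.

65540


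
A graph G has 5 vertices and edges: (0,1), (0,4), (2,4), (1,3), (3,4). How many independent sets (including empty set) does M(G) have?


An independent set in a graphic matroid is an acyclic edge subset.
G has 5 vertices and 5 edges.
Enumerate all 2^5 = 32 subsets, checking for acyclicity.
Total independent sets = 30.

30


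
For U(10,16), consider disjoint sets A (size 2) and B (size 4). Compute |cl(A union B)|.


|A union B| = 2 + 4 = 6 (disjoint).
In U(10,16), cl(S) = S if |S| < 10, else cl(S) = E.
Since 6 < 10, cl(A union B) = A union B.
|cl(A union B)| = 6.

6


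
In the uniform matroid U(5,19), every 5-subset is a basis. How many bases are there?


Bases of U(5,19) are all 5-element subsets of the 19-element ground set.
Number of bases = C(19,5).
(19 choose 5) = 11628.

11628


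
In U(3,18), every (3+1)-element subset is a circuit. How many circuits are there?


In U(3,18), circuits are the (4)-element subsets.
Any set of 4 elements is dependent, and removing any one element gives
an independent set of size 3, so it is a minimal dependent set.
Number of circuits = C(18,4) = (18 * 17 * 16 * 15) / (1 * 2 * 3 * 4) = 3060.

3060


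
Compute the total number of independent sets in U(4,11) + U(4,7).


For a direct sum, |I(M1+M2)| = |I(M1)| * |I(M2)|.
|I(U(4,11))| = sum C(11,k) for k=0..4 = 562.
|I(U(4,7))| = sum C(7,k) for k=0..4 = 99.
Total = 562 * 99 = 55638.

55638


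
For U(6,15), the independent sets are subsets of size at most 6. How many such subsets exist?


Independent sets of U(6,15) are all subsets of size <= 6.
Count = (15 choose 0) + (15 choose 1) + (15 choose 2) + (15 choose 3) + (15 choose 4) + (15 choose 5) + (15 choose 6)
     = 1 + 15 + 105 + 455 + 1365 + 3003 + 5005
     = 9949.

9949


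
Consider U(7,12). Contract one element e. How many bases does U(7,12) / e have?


Contracting e from U(7,12) gives U(6,11).
Bases of U(6,11) = C(11,6) = 462.

462


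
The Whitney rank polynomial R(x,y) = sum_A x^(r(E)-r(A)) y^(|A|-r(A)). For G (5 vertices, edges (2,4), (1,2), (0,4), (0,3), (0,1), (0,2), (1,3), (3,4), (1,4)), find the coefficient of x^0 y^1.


R(x,y) = sum over A in 2^E of x^(r(E)-r(A)) * y^(|A|-r(A)).
G has 5 vertices, 9 edges. r(E) = 4.
Enumerate all 2^9 = 512 subsets.
Count subsets with r(E)-r(A)=0 and |A|-r(A)=1: 111.

111


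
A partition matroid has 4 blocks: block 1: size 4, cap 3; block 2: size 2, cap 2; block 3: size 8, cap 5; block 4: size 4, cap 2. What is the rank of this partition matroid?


Rank of a partition matroid = sum of min(|Si|, ci) for each block.
= min(4,3) + min(2,2) + min(8,5) + min(4,2)
= 3 + 2 + 5 + 2
= 12.

12


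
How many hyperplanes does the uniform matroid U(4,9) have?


Hyperplanes of U(4,9) are flats of rank 3.
In a uniform matroid, these are exactly the (3)-element subsets.
Count = (9 choose 3) = 84.

84


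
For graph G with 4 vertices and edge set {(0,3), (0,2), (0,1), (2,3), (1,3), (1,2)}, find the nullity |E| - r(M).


Cycle rank (nullity) = |E| - r(M) = |E| - (|V| - c).
|E| = 6, |V| = 4, c = 1.
Nullity = 6 - (4 - 1) = 6 - 3 = 3.

3


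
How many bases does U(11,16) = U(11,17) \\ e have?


Deleting e from U(11,17) gives U(11,16) since n > r.
Bases of U(11,16) = (16 choose 11) = 4368.

4368


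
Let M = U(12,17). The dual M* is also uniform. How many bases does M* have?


The dual of U(r,n) is U(n-r, n) = U(5,17).
Bases of U(5,17) are all (5)-element subsets.
|B(M*)| = C(17,5) = 6188.

6188


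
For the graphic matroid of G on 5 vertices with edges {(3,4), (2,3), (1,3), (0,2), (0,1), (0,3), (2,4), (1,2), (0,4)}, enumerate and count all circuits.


A circuit in a graphic matroid = edge set of a simple cycle.
G has 5 vertices and 9 edges.
Enumerating all minimal edge subsets forming cycles...
Total circuits found: 22.

22


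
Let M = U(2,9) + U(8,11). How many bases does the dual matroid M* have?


(M1+M2)* = M1* + M2*.
M1* = U(7,9), bases: C(9,7) = 36.
M2* = U(3,11), bases: C(11,3) = 165.
|B(M*)| = 36 * 165 = 5940.

5940


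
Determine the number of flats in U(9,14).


Flats of U(9,14): every subset of size < 9 is a flat, plus E itself.
Count = (14 choose 0) + (14 choose 1) + (14 choose 2) + (14 choose 3) + (14 choose 4) + (14 choose 5) + (14 choose 6) + (14 choose 7) + (14 choose 8) + 1
     = 1 + 14 + 91 + 364 + 1001 + 2002 + 3003 + 3432 + 3003 + 1
     = 12912.

12912


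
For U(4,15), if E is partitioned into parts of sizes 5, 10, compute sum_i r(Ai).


r(Ai) = min(|Ai|, 4) for each part.
Sum = min(5,4) + min(10,4)
    = 4 + 4
    = 8.

8


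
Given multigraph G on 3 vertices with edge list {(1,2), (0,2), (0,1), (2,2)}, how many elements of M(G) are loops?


In a graphic matroid, a loop is a self-loop edge (u,u) with rank 0.
Examining all 4 edges for self-loops...
Self-loops found: (2,2)
Number of loops = 1.

1


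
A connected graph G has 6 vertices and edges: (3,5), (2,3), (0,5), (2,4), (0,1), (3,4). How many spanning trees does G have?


By Kirchhoff's matrix tree theorem, the number of spanning trees equals
the determinant of any cofactor of the Laplacian matrix L.
G has 6 vertices and 6 edges.
Computing the (5 x 5) cofactor determinant gives 3.

3


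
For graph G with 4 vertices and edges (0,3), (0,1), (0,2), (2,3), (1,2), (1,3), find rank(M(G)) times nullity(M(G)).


r(M) = |V| - c = 4 - 1 = 3.
nullity = |E| - r(M) = 6 - 3 = 3.
Product = 3 * 3 = 9.

9


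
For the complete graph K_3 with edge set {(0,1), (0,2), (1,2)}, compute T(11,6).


T(K_3; x,y) = x^2 + x + y.
T(11,6) = 121 + 11 + 6 = 138.

138


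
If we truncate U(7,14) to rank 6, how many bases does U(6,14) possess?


Truncating U(7,14) to rank 6 gives U(6,14).
Bases of U(6,14) are all 6-element subsets of 14 elements.
Number of bases = C(14,6) = 3003.

3003


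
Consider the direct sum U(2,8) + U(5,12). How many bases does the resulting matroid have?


Bases of a direct sum M1 + M2: |B| = |B(M1)| * |B(M2)|.
|B(U(2,8))| = C(8,2) = 28.
|B(U(5,12))| = C(12,5) = 792.
Total bases = 28 * 792 = 22176.

22176


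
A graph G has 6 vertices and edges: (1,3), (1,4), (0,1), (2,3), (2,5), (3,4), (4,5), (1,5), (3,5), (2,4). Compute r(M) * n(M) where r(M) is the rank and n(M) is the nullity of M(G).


r(M) = |V| - c = 6 - 1 = 5.
nullity = |E| - r(M) = 10 - 5 = 5.
Product = 5 * 5 = 25.

25


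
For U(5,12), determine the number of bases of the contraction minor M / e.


Contracting e from U(5,12) gives U(4,11).
Bases of U(4,11) = (11 choose 4) = 330.

330


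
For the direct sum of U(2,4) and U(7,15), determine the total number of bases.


Bases of a direct sum M1 + M2: |B| = |B(M1)| * |B(M2)|.
|B(U(2,4))| = C(4,2) = 6.
|B(U(7,15))| = C(15,7) = 6435.
Total bases = 6 * 6435 = 38610.

38610


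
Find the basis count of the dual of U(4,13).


The dual of U(r,n) is U(n-r, n) = U(9,13).
Bases of U(9,13) are all (9)-element subsets.
|B(M*)| = C(13,9) = 13! / (9! * 4!) = 715.

715


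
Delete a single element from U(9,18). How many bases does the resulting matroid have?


Deleting e from U(9,18) gives U(9,17) since n > r.
Bases of U(9,17) = C(17,9) = 24310.

24310


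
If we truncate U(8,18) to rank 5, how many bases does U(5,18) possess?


Truncating U(8,18) to rank 5 gives U(5,18).
Bases of U(5,18) are all 5-element subsets of 18 elements.
Number of bases = (18 choose 5) = 8568.

8568


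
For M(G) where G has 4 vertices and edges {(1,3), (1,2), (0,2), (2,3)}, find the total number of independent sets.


An independent set in a graphic matroid is an acyclic edge subset.
G has 4 vertices and 4 edges.
Enumerate all 2^4 = 16 subsets, checking for acyclicity.
Total independent sets = 14.

14


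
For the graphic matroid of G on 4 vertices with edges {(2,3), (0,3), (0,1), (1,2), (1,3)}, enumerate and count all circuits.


A circuit in a graphic matroid = edge set of a simple cycle.
G has 4 vertices and 5 edges.
Enumerating all minimal edge subsets forming cycles...
Total circuits found: 3.

3


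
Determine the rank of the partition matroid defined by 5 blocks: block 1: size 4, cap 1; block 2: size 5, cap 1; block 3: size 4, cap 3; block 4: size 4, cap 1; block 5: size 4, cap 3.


Rank of a partition matroid = sum of min(|Si|, ci) for each block.
= min(4,1) + min(5,1) + min(4,3) + min(4,1) + min(4,3)
= 1 + 1 + 3 + 1 + 3
= 9.

9


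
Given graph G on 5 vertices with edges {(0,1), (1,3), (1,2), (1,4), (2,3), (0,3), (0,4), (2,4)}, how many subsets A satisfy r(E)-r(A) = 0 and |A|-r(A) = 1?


R(x,y) = sum over A in 2^E of x^(r(E)-r(A)) * y^(|A|-r(A)).
G has 5 vertices, 8 edges. r(E) = 4.
Enumerate all 2^8 = 256 subsets.
Count subsets with r(E)-r(A)=0 and |A|-r(A)=1: 52.

52


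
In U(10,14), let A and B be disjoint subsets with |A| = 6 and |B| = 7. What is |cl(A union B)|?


|A union B| = 6 + 7 = 13 (disjoint).
In U(10,14), cl(S) = S if |S| < 10, else cl(S) = E.
Since 13 >= 10, cl(A union B) = E.
|cl(A union B)| = 14.

14


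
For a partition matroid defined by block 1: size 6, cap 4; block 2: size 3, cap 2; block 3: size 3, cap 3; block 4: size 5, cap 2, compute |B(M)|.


A basis picks exactly ci elements from block i.
Number of bases = product of C(|Si|, ci).
= C(6,4) * C(3,2) * C(3,3) * C(5,2)
= 15 * 3 * 1 * 10
= 450.

450


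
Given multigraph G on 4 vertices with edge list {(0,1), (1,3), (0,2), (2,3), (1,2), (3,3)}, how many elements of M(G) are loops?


In a graphic matroid, a loop is a self-loop edge (u,u) with rank 0.
Examining all 6 edges for self-loops...
Self-loops found: (3,3)
Number of loops = 1.

1


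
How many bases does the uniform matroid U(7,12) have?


Bases of U(7,12) are all 7-element subsets of the 12-element ground set.
Number of bases = C(12,7).
(12 choose 7) = 792.

792


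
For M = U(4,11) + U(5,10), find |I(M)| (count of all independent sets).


For a direct sum, |I(M1+M2)| = |I(M1)| * |I(M2)|.
|I(U(4,11))| = sum C(11,k) for k=0..4 = 562.
|I(U(5,10))| = sum C(10,k) for k=0..5 = 638.
Total = 562 * 638 = 358556.

358556


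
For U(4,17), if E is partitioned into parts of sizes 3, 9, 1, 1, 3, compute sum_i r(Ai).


r(Ai) = min(|Ai|, 4) for each part.
Sum = min(3,4) + min(9,4) + min(1,4) + min(1,4) + min(3,4)
    = 3 + 4 + 1 + 1 + 3
    = 12.

12


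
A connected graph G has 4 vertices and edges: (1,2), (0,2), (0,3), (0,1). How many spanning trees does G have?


By Kirchhoff's matrix tree theorem, the number of spanning trees equals
the determinant of any cofactor of the Laplacian matrix L.
G has 4 vertices and 4 edges.
Computing the (3 x 3) cofactor determinant gives 3.

3


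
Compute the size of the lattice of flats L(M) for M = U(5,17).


Flats of U(5,17): every subset of size < 5 is a flat, plus E itself.
Count = C(17,0) + C(17,1) + C(17,2) + C(17,3) + C(17,4) + 1
     = 1 + 17 + 136 + 680 + 2380 + 1
     = 3215.

3215


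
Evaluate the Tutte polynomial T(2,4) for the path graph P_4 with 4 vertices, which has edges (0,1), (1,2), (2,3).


A path on 4 vertices is a tree with 3 edges.
T(x,y) = x^(3) for any tree.
T(2,4) = 2^3 = 8.

8


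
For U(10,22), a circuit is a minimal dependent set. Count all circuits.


In U(10,22), circuits are the (11)-element subsets.
Any set of 11 elements is dependent, and removing any one element gives
an independent set of size 10, so it is a minimal dependent set.
Number of circuits = C(22,11) = 22! / (11! * 11!) = 705432.

705432


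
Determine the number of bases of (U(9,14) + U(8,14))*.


(M1+M2)* = M1* + M2*.
M1* = U(5,14), bases: C(14,5) = 2002.
M2* = U(6,14), bases: C(14,6) = 3003.
|B(M*)| = 2002 * 3003 = 6012006.

6012006


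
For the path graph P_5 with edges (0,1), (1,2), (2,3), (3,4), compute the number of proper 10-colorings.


P(P_5, k) = k * (k-1)^(4).
P(10) = 10 * 9^4 = 10 * 6561 = 65610.

65610


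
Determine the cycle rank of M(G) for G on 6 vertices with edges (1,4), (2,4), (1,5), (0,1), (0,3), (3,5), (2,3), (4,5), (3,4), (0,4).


Cycle rank (nullity) = |E| - r(M) = |E| - (|V| - c).
|E| = 10, |V| = 6, c = 1.
Nullity = 10 - (6 - 1) = 10 - 5 = 5.

5


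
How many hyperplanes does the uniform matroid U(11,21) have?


Hyperplanes of U(11,21) are flats of rank 10.
In a uniform matroid, these are exactly the (10)-element subsets.
Count = C(21,10) = 21! / (10! * 11!) = 352716.

352716


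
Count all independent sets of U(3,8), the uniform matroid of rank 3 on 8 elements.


Independent sets of U(3,8) are all subsets of size <= 3.
Count = C(8,0) + C(8,1) + C(8,2) + C(8,3)
     = 1 + 8 + 28 + 56
     = 93.

93


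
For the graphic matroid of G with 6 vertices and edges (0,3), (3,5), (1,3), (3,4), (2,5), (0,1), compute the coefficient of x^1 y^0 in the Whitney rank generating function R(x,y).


R(x,y) = sum over A in 2^E of x^(r(E)-r(A)) * y^(|A|-r(A)).
G has 6 vertices, 6 edges. r(E) = 5.
Enumerate all 2^6 = 64 subsets.
Count subsets with r(E)-r(A)=1 and |A|-r(A)=0: 12.

12


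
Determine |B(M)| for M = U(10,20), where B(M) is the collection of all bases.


Bases of U(10,20) are all 10-element subsets of the 20-element ground set.
Number of bases = C(20,10).
C(20,10) = 184756.

184756


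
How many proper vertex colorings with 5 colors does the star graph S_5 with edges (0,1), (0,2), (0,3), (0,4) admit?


P(tree, k) = k * (k-1)^(4) for any tree on 5 vertices.
P(5) = 5 * 4^4 = 5 * 256 = 1280.

1280


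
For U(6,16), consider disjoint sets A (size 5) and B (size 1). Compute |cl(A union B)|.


|A union B| = 5 + 1 = 6 (disjoint).
In U(6,16), cl(S) = S if |S| < 6, else cl(S) = E.
Since 6 >= 6, cl(A union B) = E.
|cl(A union B)| = 16.

16


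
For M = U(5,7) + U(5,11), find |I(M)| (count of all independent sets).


For a direct sum, |I(M1+M2)| = |I(M1)| * |I(M2)|.
|I(U(5,7))| = sum C(7,k) for k=0..5 = 120.
|I(U(5,11))| = sum C(11,k) for k=0..5 = 1024.
Total = 120 * 1024 = 122880.

122880


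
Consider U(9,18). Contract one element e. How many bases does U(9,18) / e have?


Contracting e from U(9,18) gives U(8,17).
Bases of U(8,17) = C(17,8) = 17! / (8! * 9!) = 24310.

24310


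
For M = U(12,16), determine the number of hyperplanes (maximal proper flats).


Hyperplanes of U(12,16) are flats of rank 11.
In a uniform matroid, these are exactly the (11)-element subsets.
Count = (16 choose 11) = 4368.

4368


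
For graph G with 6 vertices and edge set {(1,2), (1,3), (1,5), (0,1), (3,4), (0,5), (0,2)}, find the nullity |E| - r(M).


Cycle rank (nullity) = |E| - r(M) = |E| - (|V| - c).
|E| = 7, |V| = 6, c = 1.
Nullity = 7 - (6 - 1) = 7 - 5 = 2.

2


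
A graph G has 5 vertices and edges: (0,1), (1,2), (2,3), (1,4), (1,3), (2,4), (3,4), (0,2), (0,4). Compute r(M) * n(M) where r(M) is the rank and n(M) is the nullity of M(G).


r(M) = |V| - c = 5 - 1 = 4.
nullity = |E| - r(M) = 9 - 4 = 5.
Product = 4 * 5 = 20.

20


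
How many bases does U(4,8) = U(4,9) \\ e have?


Deleting e from U(4,9) gives U(4,8) since n > r.
Bases of U(4,8) = C(8,4) = 8! / (4! * 4!) = 70.

70


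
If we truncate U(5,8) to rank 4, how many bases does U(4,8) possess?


Truncating U(5,8) to rank 4 gives U(4,8).
Bases of U(4,8) are all 4-element subsets of 8 elements.
Number of bases = C(8,4) = (8 * 7 * 6 * 5) / (1 * 2 * 3 * 4) = 70.

70


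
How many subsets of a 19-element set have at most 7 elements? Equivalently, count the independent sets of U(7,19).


Independent sets of U(7,19) are all subsets of size <= 7.
Count = C(19,0) + C(19,1) + C(19,2) + C(19,3) + C(19,4) + C(19,5) + C(19,6) + C(19,7)
     = 1 + 19 + 171 + 969 + 3876 + 11628 + 27132 + 50388
     = 94184.

94184


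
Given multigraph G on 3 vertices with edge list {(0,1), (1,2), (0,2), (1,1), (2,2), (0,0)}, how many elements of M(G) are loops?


In a graphic matroid, a loop is a self-loop edge (u,u) with rank 0.
Examining all 6 edges for self-loops...
Self-loops found: (1,1), (2,2), (0,0)
Number of loops = 3.

3


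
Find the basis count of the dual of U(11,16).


The dual of U(r,n) is U(n-r, n) = U(5,16).
Bases of U(5,16) are all (5)-element subsets.
|B(M*)| = C(16,5) = 4368.

4368


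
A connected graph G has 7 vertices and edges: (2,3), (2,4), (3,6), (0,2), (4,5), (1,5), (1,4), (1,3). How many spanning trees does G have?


By Kirchhoff's matrix tree theorem, the number of spanning trees equals
the determinant of any cofactor of the Laplacian matrix L.
G has 7 vertices and 8 edges.
Computing the (6 x 6) cofactor determinant gives 11.

11


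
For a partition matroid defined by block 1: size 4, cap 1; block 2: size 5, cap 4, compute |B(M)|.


A basis picks exactly ci elements from block i.
Number of bases = product of C(|Si|, ci).
= C(4,1) * C(5,4)
= 4 * 5
= 20.

20


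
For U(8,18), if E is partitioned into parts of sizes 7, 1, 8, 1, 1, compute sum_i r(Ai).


r(Ai) = min(|Ai|, 8) for each part.
Sum = min(7,8) + min(1,8) + min(8,8) + min(1,8) + min(1,8)
    = 7 + 1 + 8 + 1 + 1
    = 18.

18


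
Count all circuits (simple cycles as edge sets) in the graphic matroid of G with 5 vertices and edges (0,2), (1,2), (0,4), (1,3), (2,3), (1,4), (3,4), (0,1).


A circuit in a graphic matroid = edge set of a simple cycle.
G has 5 vertices and 8 edges.
Enumerating all minimal edge subsets forming cycles...
Total circuits found: 13.

13


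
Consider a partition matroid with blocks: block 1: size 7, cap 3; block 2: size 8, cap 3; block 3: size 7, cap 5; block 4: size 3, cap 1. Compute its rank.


Rank of a partition matroid = sum of min(|Si|, ci) for each block.
= min(7,3) + min(8,3) + min(7,5) + min(3,1)
= 3 + 3 + 5 + 1
= 12.

12


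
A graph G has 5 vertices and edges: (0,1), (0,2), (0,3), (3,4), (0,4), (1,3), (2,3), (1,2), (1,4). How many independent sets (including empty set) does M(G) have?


An independent set in a graphic matroid is an acyclic edge subset.
G has 5 vertices and 9 edges.
Enumerate all 2^9 = 512 subsets, checking for acyclicity.
Total independent sets = 198.

198


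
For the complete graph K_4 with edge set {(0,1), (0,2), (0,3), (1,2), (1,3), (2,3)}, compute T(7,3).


T(K_4; x,y) = x^3 + 3x^2 + 4xy + 2x + y^3 + 3y^2 + 2y.
Substituting x=7, y=3:
= 343 + 147 + 84 + 14 + 27 + 27 + 6
= 648.

648


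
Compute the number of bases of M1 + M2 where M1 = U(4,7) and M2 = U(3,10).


Bases of a direct sum M1 + M2: |B| = |B(M1)| * |B(M2)|.
|B(U(4,7))| = C(7,4) = 35.
|B(U(3,10))| = C(10,3) = 120.
Total bases = 35 * 120 = 4200.

4200


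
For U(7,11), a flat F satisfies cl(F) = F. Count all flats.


Flats of U(7,11): every subset of size < 7 is a flat, plus E itself.
Count = (11 choose 0) + (11 choose 1) + (11 choose 2) + (11 choose 3) + (11 choose 4) + (11 choose 5) + (11 choose 6) + 1
     = 1 + 11 + 55 + 165 + 330 + 462 + 462 + 1
     = 1487.

1487


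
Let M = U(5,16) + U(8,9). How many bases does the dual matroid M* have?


(M1+M2)* = M1* + M2*.
M1* = U(11,16), bases: C(16,11) = 4368.
M2* = U(1,9), bases: C(9,1) = 9.
|B(M*)| = 4368 * 9 = 39312.

39312


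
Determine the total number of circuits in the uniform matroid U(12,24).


In U(12,24), circuits are the (13)-element subsets.
Any set of 13 elements is dependent, and removing any one element gives
an independent set of size 12, so it is a minimal dependent set.
Number of circuits = C(24,13) = 2496144.

2496144


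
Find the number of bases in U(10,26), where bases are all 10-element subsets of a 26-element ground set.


Bases of U(10,26) are all 10-element subsets of the 26-element ground set.
Number of bases = C(26,10).
(26 choose 10) = 5311735.

5311735


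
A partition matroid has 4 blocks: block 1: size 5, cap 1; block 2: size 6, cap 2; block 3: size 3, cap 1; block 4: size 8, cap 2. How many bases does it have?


A basis picks exactly ci elements from block i.
Number of bases = product of C(|Si|, ci).
= C(5,1) * C(6,2) * C(3,1) * C(8,2)
= 5 * 15 * 3 * 28
= 6300.

6300


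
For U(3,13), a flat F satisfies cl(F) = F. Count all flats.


Flats of U(3,13): every subset of size < 3 is a flat, plus E itself.
Count = C(13,0) + C(13,1) + C(13,2) + 1
     = 1 + 13 + 78 + 1
     = 93.

93


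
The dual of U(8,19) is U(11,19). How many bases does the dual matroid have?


The dual of U(r,n) is U(n-r, n) = U(11,19).
Bases of U(11,19) are all (11)-element subsets.
|B(M*)| = C(19,11) = 75582.

75582


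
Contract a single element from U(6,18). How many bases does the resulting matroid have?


Contracting e from U(6,18) gives U(5,17).
Bases of U(5,17) = (17 choose 5) = 6188.

6188


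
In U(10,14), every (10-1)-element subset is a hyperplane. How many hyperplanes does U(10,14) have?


Hyperplanes of U(10,14) are flats of rank 9.
In a uniform matroid, these are exactly the (9)-element subsets.
Count = C(14,9) = 14! / (9! * 5!) = 2002.

2002


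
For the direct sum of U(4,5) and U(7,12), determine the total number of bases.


Bases of a direct sum M1 + M2: |B| = |B(M1)| * |B(M2)|.
|B(U(4,5))| = C(5,4) = 5.
|B(U(7,12))| = C(12,7) = 792.
Total bases = 5 * 792 = 3960.

3960


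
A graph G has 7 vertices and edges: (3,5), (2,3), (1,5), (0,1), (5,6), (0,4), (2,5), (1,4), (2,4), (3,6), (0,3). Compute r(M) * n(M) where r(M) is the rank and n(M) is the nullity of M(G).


r(M) = |V| - c = 7 - 1 = 6.
nullity = |E| - r(M) = 11 - 6 = 5.
Product = 6 * 5 = 30.

30


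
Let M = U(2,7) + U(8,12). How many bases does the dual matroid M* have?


(M1+M2)* = M1* + M2*.
M1* = U(5,7), bases: C(7,5) = 21.
M2* = U(4,12), bases: C(12,4) = 495.
|B(M*)| = 21 * 495 = 10395.

10395


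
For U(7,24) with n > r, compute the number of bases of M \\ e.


Deleting e from U(7,24) gives U(7,23) since n > r.
Bases of U(7,23) = C(23,7) = 245157.

245157


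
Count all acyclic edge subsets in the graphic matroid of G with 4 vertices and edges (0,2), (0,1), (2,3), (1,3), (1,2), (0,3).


An independent set in a graphic matroid is an acyclic edge subset.
G has 4 vertices and 6 edges.
Enumerate all 2^6 = 64 subsets, checking for acyclicity.
Total independent sets = 38.

38


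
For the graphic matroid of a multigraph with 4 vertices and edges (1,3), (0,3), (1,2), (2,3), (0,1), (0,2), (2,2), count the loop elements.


In a graphic matroid, a loop is a self-loop edge (u,u) with rank 0.
Examining all 7 edges for self-loops...
Self-loops found: (2,2)
Number of loops = 1.

1


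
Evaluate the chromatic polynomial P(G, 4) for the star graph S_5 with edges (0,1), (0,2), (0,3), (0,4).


P(tree, k) = k * (k-1)^(4) for any tree on 5 vertices.
P(4) = 4 * 3^4 = 4 * 81 = 324.

324


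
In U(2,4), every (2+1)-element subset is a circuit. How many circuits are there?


In U(2,4), circuits are the (3)-element subsets.
Any set of 3 elements is dependent, and removing any one element gives
an independent set of size 2, so it is a minimal dependent set.
Number of circuits = (4 choose 3) = 4.

4


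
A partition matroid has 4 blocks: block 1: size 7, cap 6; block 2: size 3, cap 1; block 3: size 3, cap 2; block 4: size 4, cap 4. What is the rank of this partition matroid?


Rank of a partition matroid = sum of min(|Si|, ci) for each block.
= min(7,6) + min(3,1) + min(3,2) + min(4,4)
= 6 + 1 + 2 + 4
= 13.

13


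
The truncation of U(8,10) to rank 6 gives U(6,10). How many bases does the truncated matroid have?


Truncating U(8,10) to rank 6 gives U(6,10).
Bases of U(6,10) are all 6-element subsets of 10 elements.
Number of bases = C(10,6) = 210.

210


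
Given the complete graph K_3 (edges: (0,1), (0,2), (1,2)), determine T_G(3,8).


T(K_3; x,y) = x^2 + x + y.
T(3,8) = 9 + 3 + 8 = 20.

20


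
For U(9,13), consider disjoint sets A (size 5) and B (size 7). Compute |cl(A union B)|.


|A union B| = 5 + 7 = 12 (disjoint).
In U(9,13), cl(S) = S if |S| < 9, else cl(S) = E.
Since 12 >= 9, cl(A union B) = E.
|cl(A union B)| = 13.

13


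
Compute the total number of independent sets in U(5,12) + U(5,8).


For a direct sum, |I(M1+M2)| = |I(M1)| * |I(M2)|.
|I(U(5,12))| = sum C(12,k) for k=0..5 = 1586.
|I(U(5,8))| = sum C(8,k) for k=0..5 = 219.
Total = 1586 * 219 = 347334.

347334


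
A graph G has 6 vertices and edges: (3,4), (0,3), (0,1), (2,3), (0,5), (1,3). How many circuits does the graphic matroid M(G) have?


A circuit in a graphic matroid = edge set of a simple cycle.
G has 6 vertices and 6 edges.
Enumerating all minimal edge subsets forming cycles...
Total circuits found: 1.

1


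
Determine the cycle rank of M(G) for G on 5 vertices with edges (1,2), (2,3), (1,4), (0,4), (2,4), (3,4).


Cycle rank (nullity) = |E| - r(M) = |E| - (|V| - c).
|E| = 6, |V| = 5, c = 1.
Nullity = 6 - (5 - 1) = 6 - 4 = 2.

2


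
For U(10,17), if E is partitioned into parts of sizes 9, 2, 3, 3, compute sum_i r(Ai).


r(Ai) = min(|Ai|, 10) for each part.
Sum = min(9,10) + min(2,10) + min(3,10) + min(3,10)
    = 9 + 2 + 3 + 3
    = 17.

17


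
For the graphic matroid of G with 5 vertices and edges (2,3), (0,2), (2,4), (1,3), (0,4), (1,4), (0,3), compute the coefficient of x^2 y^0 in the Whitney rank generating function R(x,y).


R(x,y) = sum over A in 2^E of x^(r(E)-r(A)) * y^(|A|-r(A)).
G has 5 vertices, 7 edges. r(E) = 4.
Enumerate all 2^7 = 128 subsets.
Count subsets with r(E)-r(A)=2 and |A|-r(A)=0: 21.

21


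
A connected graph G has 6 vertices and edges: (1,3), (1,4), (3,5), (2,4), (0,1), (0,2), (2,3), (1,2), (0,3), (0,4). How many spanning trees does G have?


By Kirchhoff's matrix tree theorem, the number of spanning trees equals
the determinant of any cofactor of the Laplacian matrix L.
G has 6 vertices and 10 edges.
Computing the (5 x 5) cofactor determinant gives 75.

75


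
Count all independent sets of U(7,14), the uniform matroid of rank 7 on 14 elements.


Independent sets of U(7,14) are all subsets of size <= 7.
Count = (14 choose 0) + (14 choose 1) + (14 choose 2) + (14 choose 3) + (14 choose 4) + (14 choose 5) + (14 choose 6) + (14 choose 7)
     = 1 + 14 + 91 + 364 + 1001 + 2002 + 3003 + 3432
     = 9908.

9908


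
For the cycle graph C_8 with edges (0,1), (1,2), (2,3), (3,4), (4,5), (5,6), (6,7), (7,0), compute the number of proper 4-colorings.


P(C_8, k) = (k-1)^8 + (-1)^8*(k-1).
P(4) = (3)^8 + 3
= 6561 + 3 = 6564.

6564


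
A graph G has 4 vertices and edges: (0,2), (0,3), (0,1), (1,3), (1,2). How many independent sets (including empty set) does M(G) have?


An independent set in a graphic matroid is an acyclic edge subset.
G has 4 vertices and 5 edges.
Enumerate all 2^5 = 32 subsets, checking for acyclicity.
Total independent sets = 24.

24


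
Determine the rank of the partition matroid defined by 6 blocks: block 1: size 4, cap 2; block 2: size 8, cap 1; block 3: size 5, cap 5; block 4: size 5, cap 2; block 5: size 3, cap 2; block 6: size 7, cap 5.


Rank of a partition matroid = sum of min(|Si|, ci) for each block.
= min(4,2) + min(8,1) + min(5,5) + min(5,2) + min(3,2) + min(7,5)
= 2 + 1 + 5 + 2 + 2 + 5
= 17.

17


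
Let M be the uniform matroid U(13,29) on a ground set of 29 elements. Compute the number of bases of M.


Bases of U(13,29) are all 13-element subsets of the 29-element ground set.
Number of bases = C(29,13).
C(29,13) = 67863915.

67863915


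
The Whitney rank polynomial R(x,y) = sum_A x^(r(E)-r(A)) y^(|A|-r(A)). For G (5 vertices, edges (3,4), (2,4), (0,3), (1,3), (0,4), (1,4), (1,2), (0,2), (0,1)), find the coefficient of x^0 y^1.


R(x,y) = sum over A in 2^E of x^(r(E)-r(A)) * y^(|A|-r(A)).
G has 5 vertices, 9 edges. r(E) = 4.
Enumerate all 2^9 = 512 subsets.
Count subsets with r(E)-r(A)=0 and |A|-r(A)=1: 111.

111


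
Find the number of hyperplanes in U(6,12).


Hyperplanes of U(6,12) are flats of rank 5.
In a uniform matroid, these are exactly the (5)-element subsets.
Count = (12 choose 5) = 792.

792


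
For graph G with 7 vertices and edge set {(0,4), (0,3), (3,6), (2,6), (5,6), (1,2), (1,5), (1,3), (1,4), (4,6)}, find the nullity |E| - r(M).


Cycle rank (nullity) = |E| - r(M) = |E| - (|V| - c).
|E| = 10, |V| = 7, c = 1.
Nullity = 10 - (7 - 1) = 10 - 6 = 4.

4


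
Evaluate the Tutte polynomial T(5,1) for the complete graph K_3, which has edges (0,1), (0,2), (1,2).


T(K_3; x,y) = x^2 + x + y.
T(5,1) = 25 + 5 + 1 = 31.

31


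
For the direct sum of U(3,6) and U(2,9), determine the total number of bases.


Bases of a direct sum M1 + M2: |B| = |B(M1)| * |B(M2)|.
|B(U(3,6))| = C(6,3) = 20.
|B(U(2,9))| = C(9,2) = 36.
Total bases = 20 * 36 = 720.

720


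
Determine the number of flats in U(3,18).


Flats of U(3,18): every subset of size < 3 is a flat, plus E itself.
Count = C(18,0) + C(18,1) + C(18,2) + 1
     = 1 + 18 + 153 + 1
     = 173.

173


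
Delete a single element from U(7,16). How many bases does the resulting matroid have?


Deleting e from U(7,16) gives U(7,15) since n > r.
Bases of U(7,15) = (15 choose 7) = 6435.

6435


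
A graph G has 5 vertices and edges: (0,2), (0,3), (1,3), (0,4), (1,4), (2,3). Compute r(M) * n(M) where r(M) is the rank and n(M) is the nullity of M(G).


r(M) = |V| - c = 5 - 1 = 4.
nullity = |E| - r(M) = 6 - 4 = 2.
Product = 4 * 2 = 8.

8


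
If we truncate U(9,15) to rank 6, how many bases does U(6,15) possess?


Truncating U(9,15) to rank 6 gives U(6,15).
Bases of U(6,15) are all 6-element subsets of 15 elements.
Number of bases = (15 choose 6) = 5005.

5005


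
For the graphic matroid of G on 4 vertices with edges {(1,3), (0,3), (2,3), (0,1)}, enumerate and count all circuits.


A circuit in a graphic matroid = edge set of a simple cycle.
G has 4 vertices and 4 edges.
Enumerating all minimal edge subsets forming cycles...
Total circuits found: 1.

1


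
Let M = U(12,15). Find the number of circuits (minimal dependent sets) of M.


In U(12,15), circuits are the (13)-element subsets.
Any set of 13 elements is dependent, and removing any one element gives
an independent set of size 12, so it is a minimal dependent set.
Number of circuits = C(15,13) = 15! / (13! * 2!) = 105.

105


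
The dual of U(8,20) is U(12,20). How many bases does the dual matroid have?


The dual of U(r,n) is U(n-r, n) = U(12,20).
Bases of U(12,20) are all (12)-element subsets.
|B(M*)| = C(20,12) = 20! / (12! * 8!) = 125970.

125970


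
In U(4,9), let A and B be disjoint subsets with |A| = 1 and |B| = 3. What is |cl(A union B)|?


|A union B| = 1 + 3 = 4 (disjoint).
In U(4,9), cl(S) = S if |S| < 4, else cl(S) = E.
Since 4 >= 4, cl(A union B) = E.
|cl(A union B)| = 9.

9


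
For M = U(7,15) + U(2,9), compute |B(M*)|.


(M1+M2)* = M1* + M2*.
M1* = U(8,15), bases: C(15,8) = 6435.
M2* = U(7,9), bases: C(9,7) = 36.
|B(M*)| = 6435 * 36 = 231660.

231660


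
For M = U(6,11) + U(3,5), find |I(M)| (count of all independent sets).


For a direct sum, |I(M1+M2)| = |I(M1)| * |I(M2)|.
|I(U(6,11))| = sum C(11,k) for k=0..6 = 1486.
|I(U(3,5))| = sum C(5,k) for k=0..3 = 26.
Total = 1486 * 26 = 38636.

38636


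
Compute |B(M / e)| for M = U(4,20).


Contracting e from U(4,20) gives U(3,19).
Bases of U(3,19) = C(19,3) = 19! / (3! * 16!) = 969.

969


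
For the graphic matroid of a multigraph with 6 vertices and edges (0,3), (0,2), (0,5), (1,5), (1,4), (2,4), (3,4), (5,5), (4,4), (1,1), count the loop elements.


In a graphic matroid, a loop is a self-loop edge (u,u) with rank 0.
Examining all 10 edges for self-loops...
Self-loops found: (5,5), (4,4), (1,1)
Number of loops = 3.

3


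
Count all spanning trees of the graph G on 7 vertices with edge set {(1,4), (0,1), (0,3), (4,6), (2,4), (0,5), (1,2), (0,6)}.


By Kirchhoff's matrix tree theorem, the number of spanning trees equals
the determinant of any cofactor of the Laplacian matrix L.
G has 7 vertices and 8 edges.
Computing the (6 x 6) cofactor determinant gives 11.

11


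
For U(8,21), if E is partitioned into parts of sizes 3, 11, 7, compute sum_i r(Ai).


r(Ai) = min(|Ai|, 8) for each part.
Sum = min(3,8) + min(11,8) + min(7,8)
    = 3 + 8 + 7
    = 18.

18


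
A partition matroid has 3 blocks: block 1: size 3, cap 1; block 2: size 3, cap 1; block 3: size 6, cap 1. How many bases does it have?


A basis picks exactly ci elements from block i.
Number of bases = product of C(|Si|, ci).
= C(3,1) * C(3,1) * C(6,1)
= 3 * 3 * 6
= 54.

54


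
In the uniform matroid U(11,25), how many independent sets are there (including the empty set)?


Independent sets of U(11,25) are all subsets of size <= 11.
Count = C(25,0) + C(25,1) + C(25,2) + C(25,3) + C(25,4) + C(25,5) + C(25,6) + C(25,7) + C(25,8) + C(25,9) + C(25,10) + C(25,11)
     = 1 + 25 + 300 + 2300 + 12650 + 53130 + 177100 + 480700 + 1081575 + 2042975 + 3268760 + 4457400
     = 11576916.

11576916


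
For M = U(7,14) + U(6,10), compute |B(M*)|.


(M1+M2)* = M1* + M2*.
M1* = U(7,14), bases: C(14,7) = 3432.
M2* = U(4,10), bases: C(10,4) = 210.
|B(M*)| = 3432 * 210 = 720720.

720720


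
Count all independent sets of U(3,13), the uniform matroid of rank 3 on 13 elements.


Independent sets of U(3,13) are all subsets of size <= 3.
Count = (13 choose 0) + (13 choose 1) + (13 choose 2) + (13 choose 3)
     = 1 + 13 + 78 + 286
     = 378.

378


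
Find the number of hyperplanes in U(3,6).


Hyperplanes of U(3,6) are flats of rank 2.
In a uniform matroid, these are exactly the (2)-element subsets.
Count = C(6,2) = 6! / (2! * 4!) = 15.

15


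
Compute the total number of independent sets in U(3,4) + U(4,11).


For a direct sum, |I(M1+M2)| = |I(M1)| * |I(M2)|.
|I(U(3,4))| = sum C(4,k) for k=0..3 = 15.
|I(U(4,11))| = sum C(11,k) for k=0..4 = 562.
Total = 15 * 562 = 8430.

8430


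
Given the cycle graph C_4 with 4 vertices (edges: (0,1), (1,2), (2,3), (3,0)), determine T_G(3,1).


T(C_4; x,y) = x + x^2 + ... + x^(3) + y.
T(3,1) = 3^1 + 3^2 + 3^3 + 1
= 3 + 9 + 27 + 1
= 40.

40


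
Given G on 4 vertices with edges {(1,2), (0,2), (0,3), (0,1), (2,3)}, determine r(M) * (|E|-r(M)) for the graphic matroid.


r(M) = |V| - c = 4 - 1 = 3.
nullity = |E| - r(M) = 5 - 3 = 2.
Product = 3 * 2 = 6.

6


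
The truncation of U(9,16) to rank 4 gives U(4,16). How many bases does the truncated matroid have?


Truncating U(9,16) to rank 4 gives U(4,16).
Bases of U(4,16) are all 4-element subsets of 16 elements.
Number of bases = C(16,4) = (16 * 15 * 14 * 13) / (1 * 2 * 3 * 4) = 1820.

1820


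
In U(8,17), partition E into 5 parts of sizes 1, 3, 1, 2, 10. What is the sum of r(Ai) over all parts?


r(Ai) = min(|Ai|, 8) for each part.
Sum = min(1,8) + min(3,8) + min(1,8) + min(2,8) + min(10,8)
    = 1 + 3 + 1 + 2 + 8
    = 15.

15


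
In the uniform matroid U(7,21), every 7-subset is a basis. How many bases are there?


Bases of U(7,21) are all 7-element subsets of the 21-element ground set.
Number of bases = C(21,7).
C(21,7) = 21! / (7! * 14!) = 116280.

116280


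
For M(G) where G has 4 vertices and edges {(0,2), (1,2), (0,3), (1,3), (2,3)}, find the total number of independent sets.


An independent set in a graphic matroid is an acyclic edge subset.
G has 4 vertices and 5 edges.
Enumerate all 2^5 = 32 subsets, checking for acyclicity.
Total independent sets = 24.

24


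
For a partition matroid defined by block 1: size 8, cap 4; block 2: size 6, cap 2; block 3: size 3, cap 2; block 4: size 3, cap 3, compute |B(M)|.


A basis picks exactly ci elements from block i.
Number of bases = product of C(|Si|, ci).
= C(8,4) * C(6,2) * C(3,2) * C(3,3)
= 70 * 15 * 3 * 1
= 3150.

3150


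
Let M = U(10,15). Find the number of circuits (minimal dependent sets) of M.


In U(10,15), circuits are the (11)-element subsets.
Any set of 11 elements is dependent, and removing any one element gives
an independent set of size 10, so it is a minimal dependent set.
Number of circuits = C(15,11) = 1365.

1365


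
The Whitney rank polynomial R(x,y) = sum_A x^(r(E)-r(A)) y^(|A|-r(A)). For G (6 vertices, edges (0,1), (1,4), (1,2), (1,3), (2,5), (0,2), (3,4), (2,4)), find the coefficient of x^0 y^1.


R(x,y) = sum over A in 2^E of x^(r(E)-r(A)) * y^(|A|-r(A)).
G has 6 vertices, 8 edges. r(E) = 5.
Enumerate all 2^8 = 256 subsets.
Count subsets with r(E)-r(A)=0 and |A|-r(A)=1: 19.

19


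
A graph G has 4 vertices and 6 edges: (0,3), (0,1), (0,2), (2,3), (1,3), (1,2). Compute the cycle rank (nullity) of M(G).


Cycle rank (nullity) = |E| - r(M) = |E| - (|V| - c).
|E| = 6, |V| = 4, c = 1.
Nullity = 6 - (4 - 1) = 6 - 3 = 3.

3


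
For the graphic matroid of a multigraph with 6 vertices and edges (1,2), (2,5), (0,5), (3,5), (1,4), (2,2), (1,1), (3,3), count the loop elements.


In a graphic matroid, a loop is a self-loop edge (u,u) with rank 0.
Examining all 8 edges for self-loops...
Self-loops found: (2,2), (1,1), (3,3)
Number of loops = 3.

3


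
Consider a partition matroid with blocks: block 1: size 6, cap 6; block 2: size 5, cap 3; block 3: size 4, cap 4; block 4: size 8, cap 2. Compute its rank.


Rank of a partition matroid = sum of min(|Si|, ci) for each block.
= min(6,6) + min(5,3) + min(4,4) + min(8,2)
= 6 + 3 + 4 + 2
= 15.

15


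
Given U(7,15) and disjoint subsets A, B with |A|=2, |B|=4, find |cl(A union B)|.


|A union B| = 2 + 4 = 6 (disjoint).
In U(7,15), cl(S) = S if |S| < 7, else cl(S) = E.
Since 6 < 7, cl(A union B) = A union B.
|cl(A union B)| = 6.

6
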